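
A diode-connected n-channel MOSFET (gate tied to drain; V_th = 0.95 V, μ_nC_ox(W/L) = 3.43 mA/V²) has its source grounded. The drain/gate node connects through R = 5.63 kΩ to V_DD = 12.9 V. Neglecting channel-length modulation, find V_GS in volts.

V_GS = 2.01 V

With gate tied to drain, V_GS = V_DS ≥ V_GS − V_th, so the device is in saturation.
KCL at the drain: ½ k_n (V_GS − V_th)² = (V_DD − V_GS)/R.
Let x = V_GS − 0.95. Then 9.66 x² + x − 11.95 = 0, giving x = 1.06 V (positive root), so V_GS = 2.01 V.
I_D = (V_DD − V_GS)/R = (12.9 − 2.01) / 5.63 = 1.93 mA.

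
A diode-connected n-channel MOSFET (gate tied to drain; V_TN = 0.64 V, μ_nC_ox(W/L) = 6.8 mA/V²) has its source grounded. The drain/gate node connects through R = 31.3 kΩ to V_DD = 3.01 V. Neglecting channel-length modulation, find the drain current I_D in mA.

With gate tied to drain, V_GS = V_DS ≥ V_GS − V_TN, so the device is in saturation.
KCL at the drain: ½ k_n (V_GS − V_TN)² = (V_DD − V_GS)/R.
Let x = V_GS − 0.64. Then 106 x² + x − 2.37 = 0, giving x = 0.145 V (positive root), so V_GS = 0.785 V.
I_D = (V_DD − V_GS)/R = (3.01 − 0.785) / 31.3 = 0.0711 mA.

I_D = 0.0711 mA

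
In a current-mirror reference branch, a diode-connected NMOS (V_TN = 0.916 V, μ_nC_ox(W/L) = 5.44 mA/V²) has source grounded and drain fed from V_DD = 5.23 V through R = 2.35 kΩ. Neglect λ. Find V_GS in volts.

V_GS = 1.66 V

With gate tied to drain, V_GS = V_DS ≥ V_GS − V_TN, so the device is in saturation.
KCL at the drain: ½ k_n (V_GS − V_TN)² = (V_DD − V_GS)/R.
Let x = V_GS − 0.916. Then 6.39 x² + x − 4.314 = 0, giving x = 0.747 V (positive root), so V_GS = 1.66 V.
I_D = (V_DD − V_GS)/R = (5.23 − 1.66) / 2.35 = 1.52 mA.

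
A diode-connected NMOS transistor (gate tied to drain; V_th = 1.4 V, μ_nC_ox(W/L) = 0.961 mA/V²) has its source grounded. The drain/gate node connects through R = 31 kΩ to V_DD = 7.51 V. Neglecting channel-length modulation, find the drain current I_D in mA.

With gate tied to drain, V_GS = V_DS ≥ V_GS − V_th, so the device is in saturation.
KCL at the drain: ½ k_n (V_GS − V_th)² = (V_DD − V_GS)/R.
Let x = V_GS − 1.4. Then 14.9 x² + x − 6.11 = 0, giving x = 0.608 V (positive root), so V_GS = 2.01 V.
I_D = (V_DD − V_GS)/R = (7.51 − 2.01) / 31 = 0.177 mA.

I_D = 0.177 mA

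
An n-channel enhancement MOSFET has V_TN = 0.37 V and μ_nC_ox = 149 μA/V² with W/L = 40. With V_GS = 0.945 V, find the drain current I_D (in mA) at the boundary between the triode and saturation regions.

I_D = 0.985 mA

At the boundary V_DS = V_ov = V_GS − V_TN = 0.945 − 0.37 = 0.575 V.
k_n = μ_nC_ox · (W/L) = 5.96 mA/V².
I_D = ½ k_n V_ov² = 0.5 × 5.96 × 0.575² = 0.985 mA.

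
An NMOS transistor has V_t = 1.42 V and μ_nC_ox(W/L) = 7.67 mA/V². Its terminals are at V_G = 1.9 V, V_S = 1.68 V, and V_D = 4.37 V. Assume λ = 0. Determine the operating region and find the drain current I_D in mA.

V_GS = V_G − V_S = 1.9 − 1.68 = 0.22 V; V_DS = V_D − V_S = 4.37 − 1.68 = 2.69 V.
V_GS = 0.22 V < V_t = 1.42 V, so the transistor is in cutoff.

Cutoff; I_D = 0 mA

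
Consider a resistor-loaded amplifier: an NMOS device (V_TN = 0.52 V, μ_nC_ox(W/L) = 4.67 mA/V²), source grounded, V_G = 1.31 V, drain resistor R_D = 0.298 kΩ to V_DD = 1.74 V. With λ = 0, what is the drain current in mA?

V_GS = V_G = 1.31 V, so V_ov = 1.31 − 0.52 = 0.79 V.
Assume saturation: I_D = ½ k_n V_ov² = 0.5 × 4.67 × 0.79² = 1.46 mA, giving V_DS = V_DD − I_D R_D = 1.74 − 1.46 × 0.298 = 1.31 V.
V_DS = 1.31 V ≥ V_ov = 0.79 V, confirming saturation.

I_D = 1.46 mA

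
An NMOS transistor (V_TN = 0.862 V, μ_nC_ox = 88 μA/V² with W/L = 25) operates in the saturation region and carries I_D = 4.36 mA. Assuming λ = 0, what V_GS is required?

V_GS = 2.85 V

k_n = μ_nC_ox · (W/L) = 2.2 mA/V².
In saturation I_D = ½ k_n (V_GS − V_TN)², so V_GS − V_TN = √(2 I_D / k_n) = √(2 × 4.36 / 2.2) = 1.99 V.
V_GS = 0.862 + 1.99 = 2.85 V.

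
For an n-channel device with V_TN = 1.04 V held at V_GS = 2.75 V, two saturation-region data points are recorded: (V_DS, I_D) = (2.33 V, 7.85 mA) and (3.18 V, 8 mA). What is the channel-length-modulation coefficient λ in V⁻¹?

λ = 0.0237 V⁻¹

With V_GS fixed, I_D ∝ (1 + λ V_DS) in saturation, so I_D2/I_D1 = (1 + λ V_DS2)/(1 + λ V_DS1).
8/7.85 = 1.019 = (1 + 3.18 λ)/(1 + 2.33 λ).
Solving: λ (I_D1 V_DS2 − I_D2 V_DS1) = I_D2 − I_D1, so λ = (8 − 7.85) / (7.85 × 3.18 − 8 × 2.33) = 0.15 / 6.32 = 0.0237 V⁻¹.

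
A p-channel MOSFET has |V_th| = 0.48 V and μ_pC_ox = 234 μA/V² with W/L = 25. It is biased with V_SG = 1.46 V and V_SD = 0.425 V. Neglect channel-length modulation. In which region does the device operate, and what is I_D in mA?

k_p = μ_pC_ox · (W/L) = 5.85 mA/V².
V_ov = V_SG − |V_th| = 1.46 − 0.48 = 0.98 V.
Since V_SD = 0.425 V < V_ov = 0.98 V, the device is in the triode region.
I_D = k_p [V_ov · V_SD − ½ V_SD²] = 5.85 × [0.98 × 0.425 − 0.5 × 0.425²] = 1.91 mA.

Triode; I_D = 1.91 mA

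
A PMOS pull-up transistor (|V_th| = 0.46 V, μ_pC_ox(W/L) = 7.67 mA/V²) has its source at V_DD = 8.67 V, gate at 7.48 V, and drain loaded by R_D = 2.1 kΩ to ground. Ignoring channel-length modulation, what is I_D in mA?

I_D = 2.04 mA

V_SG = V_DD − V_G = 8.67 − 7.48 = 1.19 V, so V_ov = 1.19 − 0.46 = 0.73 V.
Assume saturation: I_D = ½ k_p V_ov² = 0.5 × 7.67 × 0.73² = 2.04 mA, giving V_SD = V_DD − I_D R_D = 8.67 − 2.04 × 2.1 = 4.38 V.
V_SD = 4.38 V ≥ V_ov = 0.73 V, confirming saturation.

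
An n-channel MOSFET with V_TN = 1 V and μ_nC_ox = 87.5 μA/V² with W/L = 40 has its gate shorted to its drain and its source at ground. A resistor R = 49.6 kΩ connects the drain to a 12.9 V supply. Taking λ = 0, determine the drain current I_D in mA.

With gate tied to drain, V_GS = V_DS ≥ V_GS − V_TN, so the device is in saturation.
k_n = μ_nC_ox · (W/L) = 3.5 mA/V².
KCL at the drain: ½ k_n (V_GS − V_TN)² = (V_DD − V_GS)/R.
Let x = V_GS − 1. Then 86.8 x² + x − 11.9 = 0, giving x = 0.365 V (positive root), so V_GS = 1.36 V.
I_D = (V_DD − V_GS)/R = (12.9 − 1.36) / 49.6 = 0.233 mA.

I_D = 0.233 mA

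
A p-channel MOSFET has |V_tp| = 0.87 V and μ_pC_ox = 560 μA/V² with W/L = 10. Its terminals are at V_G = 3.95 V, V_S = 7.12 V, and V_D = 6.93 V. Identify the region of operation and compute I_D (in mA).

V_SG = V_S − V_G = 7.12 − 3.95 = 3.17 V; V_SD = V_S − V_D = 7.12 − 6.93 = 0.19 V.
k_p = μ_pC_ox · (W/L) = 5.6 mA/V².
V_ov = V_SG − |V_tp| = 3.17 − 0.87 = 2.3 V.
Since V_SD = 0.19 V < V_ov = 2.3 V, the device is in the triode region.
I_D = k_p [V_ov · V_SD − ½ V_SD²] = 5.6 × [2.3 × 0.19 − 0.5 × 0.19²] = 2.35 mA.

Triode; I_D = 2.35 mA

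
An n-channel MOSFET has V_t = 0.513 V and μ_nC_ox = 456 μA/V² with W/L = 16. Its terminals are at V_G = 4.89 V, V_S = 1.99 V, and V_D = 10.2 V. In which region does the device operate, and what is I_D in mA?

Saturation; I_D = 20.8 mA

V_GS = V_G − V_S = 4.89 − 1.99 = 2.9 V; V_DS = V_D − V_S = 10.2 − 1.99 = 8.21 V.
k_n = μ_nC_ox · (W/L) = 7.296 mA/V².
V_ov = V_GS − V_t = 2.9 − 0.513 = 2.39 V.
Since V_DS = 8.21 V ≥ V_ov = 2.39 V, the device is in saturation.
I_D = ½ k_n V_ov² = 0.5 × 7.296 × 2.39² = 20.8 mA.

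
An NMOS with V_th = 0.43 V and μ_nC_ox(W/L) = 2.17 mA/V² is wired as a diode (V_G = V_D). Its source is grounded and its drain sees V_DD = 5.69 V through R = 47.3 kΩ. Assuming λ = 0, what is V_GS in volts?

V_GS = 0.741 V

With gate tied to drain, V_GS = V_DS ≥ V_GS − V_th, so the device is in saturation.
KCL at the drain: ½ k_n (V_GS − V_th)² = (V_DD − V_GS)/R.
Let x = V_GS − 0.43. Then 51.3 x² + x − 5.26 = 0, giving x = 0.311 V (positive root), so V_GS = 0.741 V.
I_D = (V_DD − V_GS)/R = (5.69 − 0.741) / 47.3 = 0.105 mA.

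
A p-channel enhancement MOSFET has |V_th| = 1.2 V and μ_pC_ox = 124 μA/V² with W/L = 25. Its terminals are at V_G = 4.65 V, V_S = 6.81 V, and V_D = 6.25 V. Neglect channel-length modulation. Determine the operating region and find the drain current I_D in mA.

Triode; I_D = 1.18 mA

V_SG = V_S − V_G = 6.81 − 4.65 = 2.16 V; V_SD = V_S − V_D = 6.81 − 6.25 = 0.56 V.
k_p = μ_pC_ox · (W/L) = 3.1 mA/V².
V_ov = V_SG − |V_th| = 2.16 − 1.2 = 0.96 V.
Since V_SD = 0.56 V < V_ov = 0.96 V, the device is in the triode region.
I_D = k_p [V_ov · V_SD − ½ V_SD²] = 3.1 × [0.96 × 0.56 − 0.5 × 0.56²] = 1.18 mA.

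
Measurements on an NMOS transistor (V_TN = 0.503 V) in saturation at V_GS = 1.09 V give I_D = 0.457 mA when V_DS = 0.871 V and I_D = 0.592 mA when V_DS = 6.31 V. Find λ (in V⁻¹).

With V_GS fixed, I_D ∝ (1 + λ V_DS) in saturation, so I_D2/I_D1 = (1 + λ V_DS2)/(1 + λ V_DS1).
0.592/0.457 = 1.295 = (1 + 6.31 λ)/(1 + 0.871 λ).
Solving: λ (I_D1 V_DS2 − I_D2 V_DS1) = I_D2 − I_D1, so λ = (0.592 − 0.457) / (0.457 × 6.31 − 0.592 × 0.871) = 0.135 / 2.37 = 0.057 V⁻¹.

λ = 0.0570 V⁻¹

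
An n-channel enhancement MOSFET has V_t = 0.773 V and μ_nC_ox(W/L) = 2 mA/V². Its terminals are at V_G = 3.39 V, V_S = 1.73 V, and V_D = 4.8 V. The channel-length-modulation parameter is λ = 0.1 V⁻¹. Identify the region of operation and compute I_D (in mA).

V_GS = V_G − V_S = 3.39 − 1.73 = 1.66 V; V_DS = V_D − V_S = 4.8 − 1.73 = 3.07 V.
V_ov = V_GS − V_t = 1.66 − 0.773 = 0.887 V.
Since V_DS = 3.07 V ≥ V_ov = 0.887 V, the device is in saturation.
I_D = ½ k_n V_ov² (1 + λ V_DS) = 0.5 × 2 × 0.887² × (1 + 0.1 × 3.07) = 1.03 mA.

Saturation; I_D = 1.03 mA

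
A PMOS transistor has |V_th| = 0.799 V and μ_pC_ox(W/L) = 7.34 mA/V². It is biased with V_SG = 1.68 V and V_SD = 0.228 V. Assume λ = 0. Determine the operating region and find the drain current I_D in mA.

V_ov = V_SG − |V_th| = 1.68 − 0.799 = 0.881 V.
Since V_SD = 0.228 V < V_ov = 0.881 V, the device is in the triode region.
I_D = k_p [V_ov · V_SD − ½ V_SD²] = 7.34 × [0.881 × 0.228 − 0.5 × 0.228²] = 1.28 mA.

Triode; I_D = 1.28 mA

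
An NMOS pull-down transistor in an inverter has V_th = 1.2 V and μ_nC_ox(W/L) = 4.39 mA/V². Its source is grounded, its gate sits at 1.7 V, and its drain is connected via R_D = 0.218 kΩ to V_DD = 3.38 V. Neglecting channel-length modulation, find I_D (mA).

I_D = 0.549 mA

V_GS = V_G = 1.7 V, so V_ov = 1.7 − 1.2 = 0.5 V.
Assume saturation: I_D = ½ k_n V_ov² = 0.5 × 4.39 × 0.5² = 0.549 mA, giving V_DS = V_DD − I_D R_D = 3.38 − 0.549 × 0.218 = 3.26 V.
V_DS = 3.26 V ≥ V_ov = 0.5 V, confirming saturation.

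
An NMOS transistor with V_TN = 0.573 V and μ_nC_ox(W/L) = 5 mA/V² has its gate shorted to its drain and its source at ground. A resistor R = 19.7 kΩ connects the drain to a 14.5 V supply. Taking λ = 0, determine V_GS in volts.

With gate tied to drain, V_GS = V_DS ≥ V_GS − V_TN, so the device is in saturation.
KCL at the drain: ½ k_n (V_GS − V_TN)² = (V_DD − V_GS)/R.
Let x = V_GS − 0.573. Then 49.2 x² + x − 13.93 = 0, giving x = 0.522 V (positive root), so V_GS = 1.09 V.
I_D = (V_DD − V_GS)/R = (14.5 − 1.09) / 19.7 = 0.68 mA.

V_GS = 1.09 V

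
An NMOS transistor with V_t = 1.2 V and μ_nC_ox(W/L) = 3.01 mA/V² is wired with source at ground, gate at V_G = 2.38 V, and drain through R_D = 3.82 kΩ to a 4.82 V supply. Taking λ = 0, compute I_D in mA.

I_D = 1.16 mA

V_GS = V_G = 2.38 V, so V_ov = 2.38 − 1.2 = 1.18 V.
Assume saturation: I_D = ½ k_n V_ov² = 0.5 × 3.01 × 1.18² = 2.1 mA, giving V_DS = V_DD − I_D R_D = 4.82 − 2.1 × 3.82 = -3.19 V.
But -3.19 V < V_ov = 1.18 V, so the device is actually in triode.
In triode I_D = k_n[V_ov V_DS − ½ V_DS²] and I_D = (V_DD − V_DS)/R_D. Equating: 5.75 V_DS² − 14.57 V_DS + 4.82 = 0, giving V_DS = 0.391 V (the root below V_ov).
I_D = (4.82 − 0.391) / 3.82 = 1.16 mA.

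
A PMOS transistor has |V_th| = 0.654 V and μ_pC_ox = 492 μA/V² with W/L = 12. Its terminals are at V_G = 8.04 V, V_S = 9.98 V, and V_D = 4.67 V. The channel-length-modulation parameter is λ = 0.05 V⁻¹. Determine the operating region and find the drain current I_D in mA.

V_SG = V_S − V_G = 9.98 − 8.04 = 1.94 V; V_SD = V_S − V_D = 9.98 − 4.67 = 5.31 V.
k_p = μ_pC_ox · (W/L) = 5.904 mA/V².
V_ov = V_SG − |V_th| = 1.94 − 0.654 = 1.29 V.
Since V_SD = 5.31 V ≥ V_ov = 1.29 V, the device is in saturation.
I_D = ½ k_p V_ov² (1 + λ V_SD) = 0.5 × 5.904 × 1.29² × (1 + 0.05 × 5.31) = 6.18 mA.

Saturation; I_D = 6.18 mA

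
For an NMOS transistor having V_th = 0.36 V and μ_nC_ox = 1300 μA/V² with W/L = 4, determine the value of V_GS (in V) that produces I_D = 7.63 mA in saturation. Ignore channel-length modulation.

V_GS = 2.07 V

k_n = μ_nC_ox · (W/L) = 5.2 mA/V².
In saturation I_D = ½ k_n (V_GS − V_th)², so V_GS − V_th = √(2 I_D / k_n) = √(2 × 7.63 / 5.2) = 1.71 V.
V_GS = 0.36 + 1.71 = 2.07 V.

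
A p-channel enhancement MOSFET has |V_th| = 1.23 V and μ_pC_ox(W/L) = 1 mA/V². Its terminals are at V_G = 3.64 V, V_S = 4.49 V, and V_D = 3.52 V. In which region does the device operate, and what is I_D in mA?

Cutoff; I_D = 0 mA

V_SG = V_S − V_G = 4.49 − 3.64 = 0.85 V; V_SD = V_S − V_D = 4.49 − 3.52 = 0.97 V.
V_SG = 0.85 V < |V_th| = 1.23 V, so the transistor is in cutoff.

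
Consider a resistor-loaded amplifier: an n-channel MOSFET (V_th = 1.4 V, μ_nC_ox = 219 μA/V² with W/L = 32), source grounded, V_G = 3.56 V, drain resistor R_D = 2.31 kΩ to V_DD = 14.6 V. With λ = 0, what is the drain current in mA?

V_GS = V_G = 3.56 V, so V_ov = 3.56 − 1.4 = 2.16 V.
k_n = μ_nC_ox · (W/L) = 7.008 mA/V².
Assume saturation: I_D = ½ k_n V_ov² = 0.5 × 7.008 × 2.16² = 16.3 mA, giving V_DS = V_DD − I_D R_D = 14.6 − 16.3 × 2.31 = -23.2 V.
But -23.2 V < V_ov = 2.16 V, so the device is actually in triode.
In triode I_D = k_n[V_ov V_DS − ½ V_DS²] and I_D = (V_DD − V_DS)/R_D. Equating: 8.09 V_DS² − 35.97 V_DS + 14.6 = 0, giving V_DS = 0.452 V (the root below V_ov).
I_D = (14.6 − 0.452) / 2.31 = 6.12 mA.

I_D = 6.12 mA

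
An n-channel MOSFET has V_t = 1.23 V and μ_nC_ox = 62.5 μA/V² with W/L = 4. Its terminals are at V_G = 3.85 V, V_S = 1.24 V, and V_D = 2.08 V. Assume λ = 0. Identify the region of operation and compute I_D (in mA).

Triode; I_D = 0.202 mA

V_GS = V_G − V_S = 3.85 − 1.24 = 2.61 V; V_DS = V_D − V_S = 2.08 − 1.24 = 0.84 V.
k_n = μ_nC_ox · (W/L) = 0.25 mA/V².
V_ov = V_GS − V_t = 2.61 − 1.23 = 1.38 V.
Since V_DS = 0.84 V < V_ov = 1.38 V, the device is in the triode region.
I_D = k_n [V_ov · V_DS − ½ V_DS²] = 0.25 × [1.38 × 0.84 − 0.5 × 0.84²] = 0.202 mA.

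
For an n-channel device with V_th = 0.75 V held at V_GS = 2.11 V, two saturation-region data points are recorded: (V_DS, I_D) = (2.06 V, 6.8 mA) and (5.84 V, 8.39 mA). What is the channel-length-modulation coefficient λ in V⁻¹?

With V_GS fixed, I_D ∝ (1 + λ V_DS) in saturation, so I_D2/I_D1 = (1 + λ V_DS2)/(1 + λ V_DS1).
8.39/6.8 = 1.234 = (1 + 5.84 λ)/(1 + 2.06 λ).
Solving: λ (I_D1 V_DS2 − I_D2 V_DS1) = I_D2 − I_D1, so λ = (8.39 − 6.8) / (6.8 × 5.84 − 8.39 × 2.06) = 1.59 / 22.4 = 0.0709 V⁻¹.

λ = 0.0709 V⁻¹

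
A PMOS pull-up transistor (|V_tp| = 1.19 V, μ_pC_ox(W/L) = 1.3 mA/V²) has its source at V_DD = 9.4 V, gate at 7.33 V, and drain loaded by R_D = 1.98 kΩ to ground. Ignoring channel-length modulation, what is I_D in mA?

V_SG = V_DD − V_G = 9.4 − 7.33 = 2.07 V, so V_ov = 2.07 − 1.19 = 0.88 V.
Assume saturation: I_D = ½ k_p V_ov² = 0.5 × 1.3 × 0.88² = 0.503 mA, giving V_SD = V_DD − I_D R_D = 9.4 − 0.503 × 1.98 = 8.4 V.
V_SD = 8.4 V ≥ V_ov = 0.88 V, confirming saturation.

I_D = 0.503 mA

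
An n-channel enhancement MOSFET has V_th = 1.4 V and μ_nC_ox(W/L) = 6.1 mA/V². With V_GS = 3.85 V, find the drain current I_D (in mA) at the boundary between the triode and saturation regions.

At the boundary V_DS = V_ov = V_GS − V_th = 3.85 − 1.4 = 2.45 V.
I_D = ½ k_n V_ov² = 0.5 × 6.1 × 2.45² = 18.3 mA.

I_D = 18.3 mA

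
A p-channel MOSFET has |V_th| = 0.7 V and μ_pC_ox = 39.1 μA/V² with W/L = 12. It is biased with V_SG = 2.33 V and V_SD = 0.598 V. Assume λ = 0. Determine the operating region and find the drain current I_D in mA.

Triode; I_D = 0.373 mA

k_p = μ_pC_ox · (W/L) = 0.4692 mA/V².
V_ov = V_SG − |V_th| = 2.33 − 0.7 = 1.63 V.
Since V_SD = 0.598 V < V_ov = 1.63 V, the device is in the triode region.
I_D = k_p [V_ov · V_SD − ½ V_SD²] = 0.4692 × [1.63 × 0.598 − 0.5 × 0.598²] = 0.373 mA.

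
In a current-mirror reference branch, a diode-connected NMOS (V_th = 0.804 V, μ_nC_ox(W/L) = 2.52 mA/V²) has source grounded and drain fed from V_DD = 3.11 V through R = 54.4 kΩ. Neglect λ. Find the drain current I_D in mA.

With gate tied to drain, V_GS = V_DS ≥ V_GS − V_th, so the device is in saturation.
KCL at the drain: ½ k_n (V_GS − V_th)² = (V_DD − V_GS)/R.
Let x = V_GS − 0.804. Then 68.5 x² + x − 2.306 = 0, giving x = 0.176 V (positive root), so V_GS = 0.98 V.
I_D = (V_DD − V_GS)/R = (3.11 − 0.98) / 54.4 = 0.0391 mA.

I_D = 0.0391 mA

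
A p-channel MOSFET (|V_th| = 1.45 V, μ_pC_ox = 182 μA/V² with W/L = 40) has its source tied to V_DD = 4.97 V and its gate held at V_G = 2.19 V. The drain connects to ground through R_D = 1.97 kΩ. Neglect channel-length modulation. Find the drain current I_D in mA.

V_SG = V_DD − V_G = 4.97 − 2.19 = 2.78 V, so V_ov = 2.78 − 1.45 = 1.33 V.
k_p = μ_pC_ox · (W/L) = 7.28 mA/V².
Assume saturation: I_D = ½ k_p V_ov² = 0.5 × 7.28 × 1.33² = 6.44 mA, giving V_SD = V_DD − I_D R_D = 4.97 − 6.44 × 1.97 = -7.71 V.
But -7.71 V < V_ov = 1.33 V, so the device is actually in triode.
In triode I_D = k_p[V_ov V_SD − ½ V_SD²] and I_D = (V_DD − V_SD)/R_D. Equating: 7.17 V_SD² − 20.07 V_SD + 4.97 = 0, giving V_SD = 0.274 V (the root below V_ov).
I_D = (4.97 − 0.274) / 1.97 = 2.38 mA.

I_D = 2.38 mA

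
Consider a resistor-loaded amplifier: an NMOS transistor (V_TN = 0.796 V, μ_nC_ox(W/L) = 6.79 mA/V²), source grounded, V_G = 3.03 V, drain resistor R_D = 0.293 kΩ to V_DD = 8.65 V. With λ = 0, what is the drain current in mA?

I_D = 16.9 mA

V_GS = V_G = 3.03 V, so V_ov = 3.03 − 0.796 = 2.23 V.
Assume saturation: I_D = ½ k_n V_ov² = 0.5 × 6.79 × 2.23² = 16.9 mA, giving V_DS = V_DD − I_D R_D = 8.65 − 16.9 × 0.293 = 3.69 V.
V_DS = 3.69 V ≥ V_ov = 2.23 V, confirming saturation.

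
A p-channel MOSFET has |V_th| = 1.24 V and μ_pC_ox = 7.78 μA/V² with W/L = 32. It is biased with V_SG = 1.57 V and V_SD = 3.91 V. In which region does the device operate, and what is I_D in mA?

Saturation; I_D = 0.0136 mA

k_p = μ_pC_ox · (W/L) = 0.249 mA/V².
V_ov = V_SG − |V_th| = 1.57 − 1.24 = 0.33 V.
Since V_SD = 3.91 V ≥ V_ov = 0.33 V, the device is in saturation.
I_D = ½ k_p V_ov² = 0.5 × 0.249 × 0.33² = 0.0136 mA.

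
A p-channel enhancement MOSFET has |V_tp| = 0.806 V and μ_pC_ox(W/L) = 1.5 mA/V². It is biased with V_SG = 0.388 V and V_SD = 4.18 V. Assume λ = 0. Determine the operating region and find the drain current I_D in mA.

Cutoff; I_D = 0 mA

V_SG = 0.388 V < |V_tp| = 0.806 V, so the transistor is in cutoff.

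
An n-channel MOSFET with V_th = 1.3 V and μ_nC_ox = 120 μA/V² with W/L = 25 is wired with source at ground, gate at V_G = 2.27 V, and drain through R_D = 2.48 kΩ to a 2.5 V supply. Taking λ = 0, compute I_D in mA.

V_GS = V_G = 2.27 V, so V_ov = 2.27 − 1.3 = 0.97 V.
k_n = μ_nC_ox · (W/L) = 3 mA/V².
Assume saturation: I_D = ½ k_n V_ov² = 0.5 × 3 × 0.97² = 1.41 mA, giving V_DS = V_DD − I_D R_D = 2.5 − 1.41 × 2.48 = -1 V.
But -1 V < V_ov = 0.97 V, so the device is actually in triode.
In triode I_D = k_n[V_ov V_DS − ½ V_DS²] and I_D = (V_DD − V_DS)/R_D. Equating: 3.72 V_DS² − 8.217 V_DS + 2.5 = 0, giving V_DS = 0.364 V (the root below V_ov).
I_D = (2.5 − 0.364) / 2.48 = 0.861 mA.

I_D = 0.861 mA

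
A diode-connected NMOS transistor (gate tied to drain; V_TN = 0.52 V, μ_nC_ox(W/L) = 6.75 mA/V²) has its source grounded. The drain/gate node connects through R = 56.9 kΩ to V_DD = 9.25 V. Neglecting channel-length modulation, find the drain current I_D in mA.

I_D = 0.150 mA

With gate tied to drain, V_GS = V_DS ≥ V_GS − V_TN, so the device is in saturation.
KCL at the drain: ½ k_n (V_GS − V_TN)² = (V_DD − V_GS)/R.
Let x = V_GS − 0.52. Then 192 x² + x − 8.73 = 0, giving x = 0.211 V (positive root), so V_GS = 0.731 V.
I_D = (V_DD − V_GS)/R = (9.25 − 0.731) / 56.9 = 0.15 mA.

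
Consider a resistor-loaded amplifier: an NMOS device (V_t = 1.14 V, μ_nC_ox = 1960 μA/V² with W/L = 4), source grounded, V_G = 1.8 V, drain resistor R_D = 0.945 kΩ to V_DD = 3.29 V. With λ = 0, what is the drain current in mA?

V_GS = V_G = 1.8 V, so V_ov = 1.8 − 1.14 = 0.66 V.
k_n = μ_nC_ox · (W/L) = 7.84 mA/V².
Assume saturation: I_D = ½ k_n V_ov² = 0.5 × 7.84 × 0.66² = 1.71 mA, giving V_DS = V_DD − I_D R_D = 3.29 − 1.71 × 0.945 = 1.68 V.
V_DS = 1.68 V ≥ V_ov = 0.66 V, confirming saturation.

I_D = 1.71 mA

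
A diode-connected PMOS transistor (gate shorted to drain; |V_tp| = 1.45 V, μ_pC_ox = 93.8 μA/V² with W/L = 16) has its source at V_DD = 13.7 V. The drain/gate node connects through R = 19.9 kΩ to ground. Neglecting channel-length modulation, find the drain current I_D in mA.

I_D = 0.572 mA

With gate tied to drain, V_SG = V_SD ≥ V_SG − |V_tp|, so the device is in saturation.
k_p = μ_pC_ox · (W/L) = 1.501 mA/V².
KCL at the drain: ½ k_p (V_SG − |V_tp|)² = (V_DD − V_SG)/R.
Let x = V_SG − 1.45. Then 14.9 x² + x − 12.25 = 0, giving x = 0.873 V (positive root), so V_SG = 2.32 V.
I_D = (V_DD − V_SG)/R = (13.7 − 2.32) / 19.9 = 0.572 mA.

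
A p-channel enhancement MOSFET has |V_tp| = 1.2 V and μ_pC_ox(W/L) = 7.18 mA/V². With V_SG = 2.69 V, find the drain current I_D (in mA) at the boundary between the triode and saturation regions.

I_D = 7.97 mA

At the boundary V_SD = V_ov = V_SG − |V_tp| = 2.69 − 1.2 = 1.49 V.
I_D = ½ k_p V_ov² = 0.5 × 7.18 × 1.49² = 7.97 mA.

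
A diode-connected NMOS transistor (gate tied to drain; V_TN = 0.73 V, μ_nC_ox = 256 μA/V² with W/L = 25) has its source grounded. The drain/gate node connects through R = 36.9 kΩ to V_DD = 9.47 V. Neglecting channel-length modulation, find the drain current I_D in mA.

I_D = 0.230 mA

With gate tied to drain, V_GS = V_DS ≥ V_GS − V_TN, so the device is in saturation.
k_n = μ_nC_ox · (W/L) = 6.4 mA/V².
KCL at the drain: ½ k_n (V_GS − V_TN)² = (V_DD − V_GS)/R.
Let x = V_GS − 0.73. Then 118 x² + x − 8.74 = 0, giving x = 0.268 V (positive root), so V_GS = 0.998 V.
I_D = (V_DD − V_GS)/R = (9.47 − 0.998) / 36.9 = 0.23 mA.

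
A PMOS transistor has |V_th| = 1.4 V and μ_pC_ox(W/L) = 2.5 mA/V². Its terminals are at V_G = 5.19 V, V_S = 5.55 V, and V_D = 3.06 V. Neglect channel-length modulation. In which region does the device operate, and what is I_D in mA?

Cutoff; I_D = 0 mA

V_SG = V_S − V_G = 5.55 − 5.19 = 0.36 V; V_SD = V_S − V_D = 5.55 − 3.06 = 2.49 V.
V_SG = 0.36 V < |V_th| = 1.4 V, so the transistor is in cutoff.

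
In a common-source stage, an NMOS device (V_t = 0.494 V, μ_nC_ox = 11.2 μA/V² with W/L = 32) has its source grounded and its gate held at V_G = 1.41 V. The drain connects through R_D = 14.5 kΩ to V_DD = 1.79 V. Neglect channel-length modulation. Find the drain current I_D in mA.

V_GS = V_G = 1.41 V, so V_ov = 1.41 − 0.494 = 0.916 V.
k_n = μ_nC_ox · (W/L) = 0.3584 mA/V².
Assume saturation: I_D = ½ k_n V_ov² = 0.5 × 0.3584 × 0.916² = 0.15 mA, giving V_DS = V_DD − I_D R_D = 1.79 − 0.15 × 14.5 = -0.39 V.
But -0.39 V < V_ov = 0.916 V, so the device is actually in triode.
In triode I_D = k_n[V_ov V_DS − ½ V_DS²] and I_D = (V_DD − V_DS)/R_D. Equating: 2.6 V_DS² − 5.76 V_DS + 1.79 = 0, giving V_DS = 0.374 V (the root below V_ov).
I_D = (1.79 − 0.374) / 14.5 = 0.0977 mA.

I_D = 0.0977 mA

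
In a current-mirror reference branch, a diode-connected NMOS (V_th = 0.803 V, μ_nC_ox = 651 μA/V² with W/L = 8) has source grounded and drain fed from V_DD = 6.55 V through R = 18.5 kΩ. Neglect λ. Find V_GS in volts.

With gate tied to drain, V_GS = V_DS ≥ V_GS − V_th, so the device is in saturation.
k_n = μ_nC_ox · (W/L) = 5.208 mA/V².
KCL at the drain: ½ k_n (V_GS − V_th)² = (V_DD − V_GS)/R.
Let x = V_GS − 0.803. Then 48.2 x² + x − 5.747 = 0, giving x = 0.335 V (positive root), so V_GS = 1.14 V.
I_D = (V_DD − V_GS)/R = (6.55 − 1.14) / 18.5 = 0.293 mA.

V_GS = 1.14 V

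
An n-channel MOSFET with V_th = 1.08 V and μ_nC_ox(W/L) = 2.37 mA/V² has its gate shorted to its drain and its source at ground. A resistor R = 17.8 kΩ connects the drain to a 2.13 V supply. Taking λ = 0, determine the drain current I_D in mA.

With gate tied to drain, V_GS = V_DS ≥ V_GS − V_th, so the device is in saturation.
KCL at the drain: ½ k_n (V_GS − V_th)² = (V_DD − V_GS)/R.
Let x = V_GS − 1.08. Then 21.1 x² + x − 1.05 = 0, giving x = 0.201 V (positive root), so V_GS = 1.28 V.
I_D = (V_DD − V_GS)/R = (2.13 − 1.28) / 17.8 = 0.0477 mA.

I_D = 0.0477 mA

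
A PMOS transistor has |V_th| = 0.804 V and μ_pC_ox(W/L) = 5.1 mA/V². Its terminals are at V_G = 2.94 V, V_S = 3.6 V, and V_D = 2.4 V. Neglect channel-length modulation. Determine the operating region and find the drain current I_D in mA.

V_SG = V_S − V_G = 3.6 − 2.94 = 0.66 V; V_SD = V_S − V_D = 3.6 − 2.4 = 1.2 V.
V_SG = 0.66 V < |V_th| = 0.804 V, so the transistor is in cutoff.

Cutoff; I_D = 0 mA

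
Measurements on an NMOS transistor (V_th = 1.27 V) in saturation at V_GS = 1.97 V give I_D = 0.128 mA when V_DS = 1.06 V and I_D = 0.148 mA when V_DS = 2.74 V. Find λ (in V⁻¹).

λ = 0.103 V⁻¹

With V_GS fixed, I_D ∝ (1 + λ V_DS) in saturation, so I_D2/I_D1 = (1 + λ V_DS2)/(1 + λ V_DS1).
0.148/0.128 = 1.156 = (1 + 2.74 λ)/(1 + 1.06 λ).
Solving: λ (I_D1 V_DS2 − I_D2 V_DS1) = I_D2 − I_D1, so λ = (0.148 − 0.128) / (0.128 × 2.74 − 0.148 × 1.06) = 0.02 / 0.194 = 0.103 V⁻¹.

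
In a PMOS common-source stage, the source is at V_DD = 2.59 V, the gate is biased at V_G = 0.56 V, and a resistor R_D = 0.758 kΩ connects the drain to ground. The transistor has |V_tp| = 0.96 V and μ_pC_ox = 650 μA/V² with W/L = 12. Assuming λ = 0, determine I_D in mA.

V_SG = V_DD − V_G = 2.59 − 0.56 = 2.03 V, so V_ov = 2.03 − 0.96 = 1.07 V.
k_p = μ_pC_ox · (W/L) = 7.8 mA/V².
Assume saturation: I_D = ½ k_p V_ov² = 0.5 × 7.8 × 1.07² = 4.47 mA, giving V_SD = V_DD − I_D R_D = 2.59 − 4.47 × 0.758 = -0.795 V.
But -0.795 V < V_ov = 1.07 V, so the device is actually in triode.
In triode I_D = k_p[V_ov V_SD − ½ V_SD²] and I_D = (V_DD − V_SD)/R_D. Equating: 2.96 V_SD² − 7.326 V_SD + 2.59 = 0, giving V_SD = 0.427 V (the root below V_ov).
I_D = (2.59 − 0.427) / 0.758 = 2.85 mA.

I_D = 2.85 mA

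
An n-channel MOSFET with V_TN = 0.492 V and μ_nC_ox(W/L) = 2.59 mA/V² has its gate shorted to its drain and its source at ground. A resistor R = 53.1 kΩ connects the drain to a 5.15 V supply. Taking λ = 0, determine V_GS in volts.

With gate tied to drain, V_GS = V_DS ≥ V_GS − V_TN, so the device is in saturation.
KCL at the drain: ½ k_n (V_GS − V_TN)² = (V_DD − V_GS)/R.
Let x = V_GS − 0.492. Then 68.8 x² + x − 4.658 = 0, giving x = 0.253 V (positive root), so V_GS = 0.745 V.
I_D = (V_DD − V_GS)/R = (5.15 − 0.745) / 53.1 = 0.083 mA.

V_GS = 0.745 V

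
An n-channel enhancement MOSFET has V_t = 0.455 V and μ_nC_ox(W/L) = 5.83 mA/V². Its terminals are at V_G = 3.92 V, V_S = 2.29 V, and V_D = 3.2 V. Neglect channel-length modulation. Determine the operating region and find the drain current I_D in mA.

V_GS = V_G − V_S = 3.92 − 2.29 = 1.63 V; V_DS = V_D − V_S = 3.2 − 2.29 = 0.91 V.
V_ov = V_GS − V_t = 1.63 − 0.455 = 1.17 V.
Since V_DS = 0.91 V < V_ov = 1.17 V, the device is in the triode region.
I_D = k_n [V_ov · V_DS − ½ V_DS²] = 5.83 × [1.17 × 0.91 − 0.5 × 0.91²] = 3.82 mA.

Triode; I_D = 3.82 mA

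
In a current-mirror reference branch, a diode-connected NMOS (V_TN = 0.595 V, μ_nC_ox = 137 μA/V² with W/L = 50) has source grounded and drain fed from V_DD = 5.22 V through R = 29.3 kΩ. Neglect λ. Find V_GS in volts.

With gate tied to drain, V_GS = V_DS ≥ V_GS − V_TN, so the device is in saturation.
k_n = μ_nC_ox · (W/L) = 6.85 mA/V².
KCL at the drain: ½ k_n (V_GS − V_TN)² = (V_DD − V_GS)/R.
Let x = V_GS − 0.595. Then 100 x² + x − 4.625 = 0, giving x = 0.21 V (positive root), so V_GS = 0.805 V.
I_D = (V_DD − V_GS)/R = (5.22 − 0.805) / 29.3 = 0.151 mA.

V_GS = 0.805 V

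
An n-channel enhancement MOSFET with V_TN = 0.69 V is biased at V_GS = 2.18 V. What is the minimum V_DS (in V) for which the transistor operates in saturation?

V_DS,sat = 1.49 V

The boundary between triode and saturation is V_DS = V_GS − V_TN = V_ov.
V_ov = 2.18 − 0.69 = 1.49 V.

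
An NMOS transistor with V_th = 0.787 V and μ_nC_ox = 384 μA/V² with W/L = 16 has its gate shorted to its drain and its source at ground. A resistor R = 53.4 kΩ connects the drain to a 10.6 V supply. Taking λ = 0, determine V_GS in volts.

V_GS = 1.03 V

With gate tied to drain, V_GS = V_DS ≥ V_GS − V_th, so the device is in saturation.
k_n = μ_nC_ox · (W/L) = 6.144 mA/V².
KCL at the drain: ½ k_n (V_GS − V_th)² = (V_DD − V_GS)/R.
Let x = V_GS − 0.787. Then 164 x² + x − 9.813 = 0, giving x = 0.242 V (positive root), so V_GS = 1.03 V.
I_D = (V_DD − V_GS)/R = (10.6 − 1.03) / 53.4 = 0.179 mA.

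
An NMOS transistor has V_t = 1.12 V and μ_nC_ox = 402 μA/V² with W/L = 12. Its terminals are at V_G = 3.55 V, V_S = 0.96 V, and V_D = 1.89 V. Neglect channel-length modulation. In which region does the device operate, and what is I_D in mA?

Triode; I_D = 4.51 mA

V_GS = V_G − V_S = 3.55 − 0.96 = 2.59 V; V_DS = V_D − V_S = 1.89 − 0.96 = 0.93 V.
k_n = μ_nC_ox · (W/L) = 4.824 mA/V².
V_ov = V_GS − V_t = 2.59 − 1.12 = 1.47 V.
Since V_DS = 0.93 V < V_ov = 1.47 V, the device is in the triode region.
I_D = k_n [V_ov · V_DS − ½ V_DS²] = 4.824 × [1.47 × 0.93 − 0.5 × 0.93²] = 4.51 mA.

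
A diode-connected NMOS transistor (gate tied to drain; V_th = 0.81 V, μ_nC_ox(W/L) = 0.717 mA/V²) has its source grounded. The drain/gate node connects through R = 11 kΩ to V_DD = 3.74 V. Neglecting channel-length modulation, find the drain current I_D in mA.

I_D = 0.199 mA

With gate tied to drain, V_GS = V_DS ≥ V_GS − V_th, so the device is in saturation.
KCL at the drain: ½ k_n (V_GS − V_th)² = (V_DD − V_GS)/R.
Let x = V_GS − 0.81. Then 3.94 x² + x − 2.93 = 0, giving x = 0.744 V (positive root), so V_GS = 1.55 V.
I_D = (V_DD − V_GS)/R = (3.74 − 1.55) / 11 = 0.199 mA.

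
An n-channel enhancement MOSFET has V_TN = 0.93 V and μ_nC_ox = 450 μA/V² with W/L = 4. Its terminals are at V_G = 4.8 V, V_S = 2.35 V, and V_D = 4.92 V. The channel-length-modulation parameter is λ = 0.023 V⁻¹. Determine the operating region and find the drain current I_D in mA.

Saturation; I_D = 2.20 mA

V_GS = V_G − V_S = 4.8 − 2.35 = 2.45 V; V_DS = V_D − V_S = 4.92 − 2.35 = 2.57 V.
k_n = μ_nC_ox · (W/L) = 1.8 mA/V².
V_ov = V_GS − V_TN = 2.45 − 0.93 = 1.52 V.
Since V_DS = 2.57 V ≥ V_ov = 1.52 V, the device is in saturation.
I_D = ½ k_n V_ov² (1 + λ V_DS) = 0.5 × 1.8 × 1.52² × (1 + 0.023 × 2.57) = 2.2 mA.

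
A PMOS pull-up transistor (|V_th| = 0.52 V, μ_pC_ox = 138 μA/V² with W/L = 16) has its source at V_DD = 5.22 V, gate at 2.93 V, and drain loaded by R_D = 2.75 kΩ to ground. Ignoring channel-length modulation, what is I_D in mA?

V_SG = V_DD − V_G = 5.22 − 2.93 = 2.29 V, so V_ov = 2.29 − 0.52 = 1.77 V.
k_p = μ_pC_ox · (W/L) = 2.208 mA/V².
Assume saturation: I_D = ½ k_p V_ov² = 0.5 × 2.208 × 1.77² = 3.46 mA, giving V_SD = V_DD − I_D R_D = 5.22 − 3.46 × 2.75 = -4.29 V.
But -4.29 V < V_ov = 1.77 V, so the device is actually in triode.
In triode I_D = k_p[V_ov V_SD − ½ V_SD²] and I_D = (V_DD − V_SD)/R_D. Equating: 3.04 V_SD² − 11.75 V_SD + 5.22 = 0, giving V_SD = 0.512 V (the root below V_ov).
I_D = (5.22 − 0.512) / 2.75 = 1.71 mA.

I_D = 1.71 mA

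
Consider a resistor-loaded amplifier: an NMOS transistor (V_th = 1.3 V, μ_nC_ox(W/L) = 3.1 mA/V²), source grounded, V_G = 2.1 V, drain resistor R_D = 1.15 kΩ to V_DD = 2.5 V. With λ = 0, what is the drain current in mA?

I_D = 0.992 mA

V_GS = V_G = 2.1 V, so V_ov = 2.1 − 1.3 = 0.8 V.
Assume saturation: I_D = ½ k_n V_ov² = 0.5 × 3.1 × 0.8² = 0.992 mA, giving V_DS = V_DD − I_D R_D = 2.5 − 0.992 × 1.15 = 1.36 V.
V_DS = 1.36 V ≥ V_ov = 0.8 V, confirming saturation.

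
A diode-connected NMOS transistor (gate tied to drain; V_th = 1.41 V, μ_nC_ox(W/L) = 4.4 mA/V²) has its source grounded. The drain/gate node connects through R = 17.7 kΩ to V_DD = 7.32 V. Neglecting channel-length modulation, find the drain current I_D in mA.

I_D = 0.313 mA

With gate tied to drain, V_GS = V_DS ≥ V_GS − V_th, so the device is in saturation.
KCL at the drain: ½ k_n (V_GS − V_th)² = (V_DD − V_GS)/R.
Let x = V_GS − 1.41. Then 38.9 x² + x − 5.91 = 0, giving x = 0.377 V (positive root), so V_GS = 1.79 V.
I_D = (V_DD − V_GS)/R = (7.32 − 1.79) / 17.7 = 0.313 mA.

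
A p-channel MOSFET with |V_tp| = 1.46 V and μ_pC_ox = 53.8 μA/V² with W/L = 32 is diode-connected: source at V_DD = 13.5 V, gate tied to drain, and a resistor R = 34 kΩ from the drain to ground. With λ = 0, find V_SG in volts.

With gate tied to drain, V_SG = V_SD ≥ V_SG − |V_tp|, so the device is in saturation.
k_p = μ_pC_ox · (W/L) = 1.722 mA/V².
KCL at the drain: ½ k_p (V_SG − |V_tp|)² = (V_DD − V_SG)/R.
Let x = V_SG − 1.46. Then 29.3 x² + x − 12.04 = 0, giving x = 0.625 V (positive root), so V_SG = 2.08 V.
I_D = (V_DD − V_SG)/R = (13.5 − 2.08) / 34 = 0.336 mA.

V_SG = 2.08 V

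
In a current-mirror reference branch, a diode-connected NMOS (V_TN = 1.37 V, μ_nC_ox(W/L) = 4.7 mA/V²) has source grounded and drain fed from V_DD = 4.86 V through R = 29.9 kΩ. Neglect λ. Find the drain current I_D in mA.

I_D = 0.110 mA

With gate tied to drain, V_GS = V_DS ≥ V_GS − V_TN, so the device is in saturation.
KCL at the drain: ½ k_n (V_GS − V_TN)² = (V_DD − V_GS)/R.
Let x = V_GS − 1.37. Then 70.3 x² + x − 3.49 = 0, giving x = 0.216 V (positive root), so V_GS = 1.59 V.
I_D = (V_DD − V_GS)/R = (4.86 − 1.59) / 29.9 = 0.11 mA.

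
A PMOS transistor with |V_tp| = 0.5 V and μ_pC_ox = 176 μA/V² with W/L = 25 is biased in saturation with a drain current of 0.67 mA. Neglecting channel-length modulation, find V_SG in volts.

V_SG = 1.05 V

k_p = μ_pC_ox · (W/L) = 4.4 mA/V².
In saturation I_D = ½ k_p (V_SG − |V_tp|)², so V_SG − |V_tp| = √(2 I_D / k_p) = √(2 × 0.67 / 4.4) = 0.552 V.
V_SG = 0.5 + 0.552 = 1.05 V.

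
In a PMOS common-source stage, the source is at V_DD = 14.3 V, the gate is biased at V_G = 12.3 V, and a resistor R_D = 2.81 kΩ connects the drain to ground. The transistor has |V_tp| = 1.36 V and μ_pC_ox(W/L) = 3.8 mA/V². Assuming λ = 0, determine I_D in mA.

V_SG = V_DD − V_G = 14.3 − 12.3 = 2 V, so V_ov = 2 − 1.36 = 0.64 V.
Assume saturation: I_D = ½ k_p V_ov² = 0.5 × 3.8 × 0.64² = 0.778 mA, giving V_SD = V_DD − I_D R_D = 14.3 − 0.778 × 2.81 = 12.1 V.
V_SD = 12.1 V ≥ V_ov = 0.64 V, confirming saturation.

I_D = 0.778 mA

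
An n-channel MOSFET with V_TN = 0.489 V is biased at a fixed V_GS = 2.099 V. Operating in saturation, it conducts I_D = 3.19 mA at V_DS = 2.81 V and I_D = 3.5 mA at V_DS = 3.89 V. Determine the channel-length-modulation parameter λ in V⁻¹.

λ = 0.120 V⁻¹

With V_GS fixed, I_D ∝ (1 + λ V_DS) in saturation, so I_D2/I_D1 = (1 + λ V_DS2)/(1 + λ V_DS1).
3.5/3.19 = 1.097 = (1 + 3.89 λ)/(1 + 2.81 λ).
Solving: λ (I_D1 V_DS2 − I_D2 V_DS1) = I_D2 − I_D1, so λ = (3.5 − 3.19) / (3.19 × 3.89 − 3.5 × 2.81) = 0.31 / 2.57 = 0.12 V⁻¹.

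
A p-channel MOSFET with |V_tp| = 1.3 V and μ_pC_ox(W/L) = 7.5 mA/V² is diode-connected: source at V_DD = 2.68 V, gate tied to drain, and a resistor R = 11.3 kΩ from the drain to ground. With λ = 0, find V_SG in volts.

With gate tied to drain, V_SG = V_SD ≥ V_SG − |V_tp|, so the device is in saturation.
KCL at the drain: ½ k_p (V_SG − |V_tp|)² = (V_DD − V_SG)/R.
Let x = V_SG − 1.3. Then 42.4 x² + x − 1.38 = 0, giving x = 0.169 V (positive root), so V_SG = 1.47 V.
I_D = (V_DD − V_SG)/R = (2.68 − 1.47) / 11.3 = 0.107 mA.

V_SG = 1.47 V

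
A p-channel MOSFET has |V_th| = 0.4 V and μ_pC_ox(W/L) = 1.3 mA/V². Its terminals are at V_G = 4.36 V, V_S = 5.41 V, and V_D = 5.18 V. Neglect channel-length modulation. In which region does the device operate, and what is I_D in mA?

V_SG = V_S − V_G = 5.41 − 4.36 = 1.05 V; V_SD = V_S − V_D = 5.41 − 5.18 = 0.23 V.
V_ov = V_SG − |V_th| = 1.05 − 0.4 = 0.65 V.
Since V_SD = 0.23 V < V_ov = 0.65 V, the device is in the triode region.
I_D = k_p [V_ov · V_SD − ½ V_SD²] = 1.3 × [0.65 × 0.23 − 0.5 × 0.23²] = 0.16 mA.

Triode; I_D = 0.160 mA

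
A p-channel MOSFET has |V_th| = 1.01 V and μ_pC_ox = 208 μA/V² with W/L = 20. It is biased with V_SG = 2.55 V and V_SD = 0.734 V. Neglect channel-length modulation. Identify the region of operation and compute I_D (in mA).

Triode; I_D = 3.58 mA

k_p = μ_pC_ox · (W/L) = 4.16 mA/V².
V_ov = V_SG − |V_th| = 2.55 − 1.01 = 1.54 V.
Since V_SD = 0.734 V < V_ov = 1.54 V, the device is in the triode region.
I_D = k_p [V_ov · V_SD − ½ V_SD²] = 4.16 × [1.54 × 0.734 − 0.5 × 0.734²] = 3.58 mA.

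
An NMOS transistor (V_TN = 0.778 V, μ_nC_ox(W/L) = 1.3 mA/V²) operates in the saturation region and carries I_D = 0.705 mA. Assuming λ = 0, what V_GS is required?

In saturation I_D = ½ k_n (V_GS − V_TN)², so V_GS − V_TN = √(2 I_D / k_n) = √(2 × 0.705 / 1.3) = 1.04 V.
V_GS = 0.778 + 1.04 = 1.82 V.

V_GS = 1.82 V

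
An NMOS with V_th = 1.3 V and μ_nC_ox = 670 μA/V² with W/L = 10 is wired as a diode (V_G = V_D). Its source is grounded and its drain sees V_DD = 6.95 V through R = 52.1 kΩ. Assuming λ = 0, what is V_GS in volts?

With gate tied to drain, V_GS = V_DS ≥ V_GS − V_th, so the device is in saturation.
k_n = μ_nC_ox · (W/L) = 6.7 mA/V².
KCL at the drain: ½ k_n (V_GS − V_th)² = (V_DD − V_GS)/R.
Let x = V_GS − 1.3. Then 175 x² + x − 5.65 = 0, giving x = 0.177 V (positive root), so V_GS = 1.48 V.
I_D = (V_DD − V_GS)/R = (6.95 − 1.48) / 52.1 = 0.105 mA.

V_GS = 1.48 V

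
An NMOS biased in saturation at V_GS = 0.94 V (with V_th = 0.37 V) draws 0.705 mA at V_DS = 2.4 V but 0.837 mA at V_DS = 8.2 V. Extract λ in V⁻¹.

λ = 0.0350 V⁻¹

With V_GS fixed, I_D ∝ (1 + λ V_DS) in saturation, so I_D2/I_D1 = (1 + λ V_DS2)/(1 + λ V_DS1).
0.837/0.705 = 1.187 = (1 + 8.2 λ)/(1 + 2.4 λ).
Solving: λ (I_D1 V_DS2 − I_D2 V_DS1) = I_D2 − I_D1, so λ = (0.837 − 0.705) / (0.705 × 8.2 − 0.837 × 2.4) = 0.132 / 3.77 = 0.035 V⁻¹.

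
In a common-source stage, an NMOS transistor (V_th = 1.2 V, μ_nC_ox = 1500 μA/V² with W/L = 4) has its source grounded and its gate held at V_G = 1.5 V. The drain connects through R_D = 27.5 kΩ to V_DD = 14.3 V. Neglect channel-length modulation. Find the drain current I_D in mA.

I_D = 0.270 mA

V_GS = V_G = 1.5 V, so V_ov = 1.5 − 1.2 = 0.3 V.
k_n = μ_nC_ox · (W/L) = 6 mA/V².
Assume saturation: I_D = ½ k_n V_ov² = 0.5 × 6 × 0.3² = 0.27 mA, giving V_DS = V_DD − I_D R_D = 14.3 − 0.27 × 27.5 = 6.87 V.
V_DS = 6.87 V ≥ V_ov = 0.3 V, confirming saturation.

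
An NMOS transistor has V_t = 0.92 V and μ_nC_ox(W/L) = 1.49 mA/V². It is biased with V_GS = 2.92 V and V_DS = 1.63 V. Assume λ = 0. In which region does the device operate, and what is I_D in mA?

V_ov = V_GS − V_t = 2.92 − 0.92 = 2 V.
Since V_DS = 1.63 V < V_ov = 2 V, the device is in the triode region.
I_D = k_n [V_ov · V_DS − ½ V_DS²] = 1.49 × [2 × 1.63 − 0.5 × 1.63²] = 2.88 mA.

Triode; I_D = 2.88 mA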